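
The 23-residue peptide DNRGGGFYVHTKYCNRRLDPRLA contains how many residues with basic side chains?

K, R, and H are the three residues with basic side chains (ε-amine, guanidinium, and imidazole respectively).
Matching residues: R3, H10, K12, R16, R17, R21.

6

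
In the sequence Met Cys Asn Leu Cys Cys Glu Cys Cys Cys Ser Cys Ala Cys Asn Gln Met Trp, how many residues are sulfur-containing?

10

Cysteine (C, thiol) and methionine (M, thioether) are the two sulfur-containing amino acids.
Matching residues: Met1, Cys2, Cys5, Cys6, Cys8, Cys9, Cys10, Cys12, Cys14, Met17.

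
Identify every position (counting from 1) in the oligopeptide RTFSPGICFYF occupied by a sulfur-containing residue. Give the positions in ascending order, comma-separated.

Only Cys (C) and Met (M) have a sulfur atom in the side chain.
Matching residues: C8.

8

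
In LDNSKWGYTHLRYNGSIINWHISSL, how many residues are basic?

Lysine (K), arginine (R), and histidine (H) have basic, nitrogen-containing side chains.
Matching residues: K5, H10, R12, H21.

4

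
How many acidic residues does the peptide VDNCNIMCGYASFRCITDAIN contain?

Only D (aspartate) and E (glutamate) carry a side-chain carboxylic acid.
Matching residues: D2, D18.

2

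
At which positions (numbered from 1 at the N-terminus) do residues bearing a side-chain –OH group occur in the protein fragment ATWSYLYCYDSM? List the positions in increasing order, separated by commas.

The –OH-bearing residues are Ser, Thr (aliphatic alcohols), and Tyr (phenol).
Matching residues: T2, S4, Y5, Y7, Y9, S11.

2, 4, 5, 7, 9, 11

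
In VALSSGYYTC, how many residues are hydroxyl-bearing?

S, T, and Y are the three residues with a side-chain hydroxyl.
Matching residues: S4, S5, Y7, Y8, T9.

5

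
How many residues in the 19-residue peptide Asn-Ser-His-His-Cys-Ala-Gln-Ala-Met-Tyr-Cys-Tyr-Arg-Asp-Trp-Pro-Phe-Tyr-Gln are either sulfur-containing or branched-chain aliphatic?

Sulfur-containing: C, M. Branched-chain aliphatic: I, L, V.
Sulfur-containing residues here: Cys5, Met9, Cys11 (3).
Branched-chain aliphatic residues here: none (0).
The two groups share no amino acid, so total = 3 + 0 = 3.

3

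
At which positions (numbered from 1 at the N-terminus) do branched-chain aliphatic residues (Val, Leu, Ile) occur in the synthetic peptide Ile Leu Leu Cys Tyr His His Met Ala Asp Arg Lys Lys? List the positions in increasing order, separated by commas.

1, 2, 3

Matching residues: Ile1, Leu2, Leu3.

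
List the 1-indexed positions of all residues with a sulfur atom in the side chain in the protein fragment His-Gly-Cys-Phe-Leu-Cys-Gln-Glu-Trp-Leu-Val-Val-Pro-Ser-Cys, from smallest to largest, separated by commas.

Cysteine (C, thiol) and methionine (M, thioether) are the two sulfur-containing amino acids.
Matching residues: Cys3, Cys6, Cys15.

3, 6, 15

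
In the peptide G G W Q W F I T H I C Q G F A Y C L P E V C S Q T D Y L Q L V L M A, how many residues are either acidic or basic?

Acidic: D, E. Basic: H, K, R.
Acidic residues here: E20, D26 (2).
Basic residues here: H9 (1).
The two groups share no amino acid, so total = 2 + 1 = 3.

3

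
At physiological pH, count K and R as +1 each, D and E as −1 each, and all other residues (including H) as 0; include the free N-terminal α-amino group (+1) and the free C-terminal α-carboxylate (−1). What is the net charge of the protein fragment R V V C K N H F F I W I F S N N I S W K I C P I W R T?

Positive (K, R): R1, K5, K20, R26 → +4.
Negative (D, E): none → −0.
The N-terminus (+1) and C-terminus (−1) cancel.
Net charge = (+4) + (−0) = +4.

+4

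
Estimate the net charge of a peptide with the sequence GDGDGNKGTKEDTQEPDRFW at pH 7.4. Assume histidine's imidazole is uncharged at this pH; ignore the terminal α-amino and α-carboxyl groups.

-3

At pH ~7.4 the Lys and Arg side chains are protonated (+1), the Asp and Glu side chains are deprotonated (−1), and with His taken as neutral all other side chains carry no charge.
Positive (K, R): K7, K10, R18 → +3.
Negative (D, E): D2, D4, E11, D12, E15, D17 → −6.
Net charge = (+3) + (−6) = −3.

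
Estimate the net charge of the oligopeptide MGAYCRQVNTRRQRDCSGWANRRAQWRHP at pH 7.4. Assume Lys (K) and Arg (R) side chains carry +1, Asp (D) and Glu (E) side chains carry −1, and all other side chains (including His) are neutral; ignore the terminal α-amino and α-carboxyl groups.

+6

Positive (K, R): R6, R11, R12, R14, R22, R23, R27 → +7.
Negative (D, E): D15 → −1.
Net charge = (+7) + (−1) = +6.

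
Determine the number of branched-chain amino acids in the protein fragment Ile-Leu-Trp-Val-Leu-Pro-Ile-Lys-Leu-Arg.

The BCAAs are Val, Leu, and Ile — aliphatic side chains with a branch point.
Matching residues: Ile1, Leu2, Val4, Leu5, Ile7, Leu9.

6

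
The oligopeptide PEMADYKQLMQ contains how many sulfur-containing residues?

2

Only Cys (C) and Met (M) have a sulfur atom in the side chain.
Matching residues: M3, M10.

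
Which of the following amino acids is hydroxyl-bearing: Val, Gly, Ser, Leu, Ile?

Ser

The –OH-bearing residues are Ser, Thr (aliphatic alcohols), and Tyr (phenol).
Of the listed options, only Ser belongs to this group.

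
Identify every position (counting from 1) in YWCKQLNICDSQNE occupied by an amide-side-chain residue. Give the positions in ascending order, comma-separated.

5, 7, 12, 13

The amide-side-chain residues are Asn (N) and Gln (Q).
Matching residues: Q5, N7, Q12, N13.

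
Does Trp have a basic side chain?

K, R, and H are the three residues with basic side chains (ε-amine, guanidinium, and imidazole respectively).
Tryptophan is not in this group.

No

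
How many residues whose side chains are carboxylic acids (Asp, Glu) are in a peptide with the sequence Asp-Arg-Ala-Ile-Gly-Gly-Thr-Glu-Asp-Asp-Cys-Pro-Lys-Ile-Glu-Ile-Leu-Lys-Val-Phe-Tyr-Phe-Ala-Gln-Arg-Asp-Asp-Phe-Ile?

7

Matching residues: Asp1, Glu8, Asp9, Asp10, Glu15, Asp26, Asp27.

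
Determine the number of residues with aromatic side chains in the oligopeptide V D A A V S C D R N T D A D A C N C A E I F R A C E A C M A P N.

1

F, W, and Y each carry an aromatic ring on the side chain.
Matching residues: F22.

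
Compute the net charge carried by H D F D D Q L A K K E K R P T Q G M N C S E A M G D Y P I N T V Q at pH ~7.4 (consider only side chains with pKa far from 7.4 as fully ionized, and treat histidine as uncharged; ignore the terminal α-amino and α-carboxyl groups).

-2

Near pH 7.4, K and R contribute +1 each, D and E contribute −1 each, and every other side chain (His included, as stated) is uncharged.
Positive (K, R): K9, K10, K12, R13 → +4.
Negative (D, E): D2, D4, D5, E11, E22, D26 → −6.
Net charge = (+4) + (−6) = −2.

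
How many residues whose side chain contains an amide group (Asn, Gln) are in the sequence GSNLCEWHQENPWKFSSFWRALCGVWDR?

3

Matching residues: N3, Q9, N11.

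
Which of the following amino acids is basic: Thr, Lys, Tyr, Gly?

Lysine (K), arginine (R), and histidine (H) have basic, nitrogen-containing side chains.
Of the listed options, only Lys belongs to this group.

Lys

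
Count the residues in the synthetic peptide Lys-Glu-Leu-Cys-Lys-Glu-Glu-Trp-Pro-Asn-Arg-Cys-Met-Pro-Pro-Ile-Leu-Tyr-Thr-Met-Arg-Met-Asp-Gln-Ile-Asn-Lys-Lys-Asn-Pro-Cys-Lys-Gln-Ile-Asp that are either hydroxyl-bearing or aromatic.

Hydroxyl-bearing: S, T, Y. Aromatic: F, W, Y.
Hydroxyl-bearing residues here: Tyr18, Thr19 (2).
Aromatic residues here: Trp8, Tyr18 (2).
Y is in both groups, so the 1 Y residue must not be double-counted.
Total = 2 + 2 − 1 = 3.

3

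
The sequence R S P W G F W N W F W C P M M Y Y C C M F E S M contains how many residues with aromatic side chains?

9

Phenylalanine (F), tryptophan (W), and tyrosine (Y) have aromatic ring side chains.
Matching residues: W4, F6, W7, W9, F10, W11, Y16, Y17, F21.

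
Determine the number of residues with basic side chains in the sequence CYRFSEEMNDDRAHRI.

4

Lysine (K), arginine (R), and histidine (H) have basic, nitrogen-containing side chains.
Matching residues: R3, R12, H14, R15.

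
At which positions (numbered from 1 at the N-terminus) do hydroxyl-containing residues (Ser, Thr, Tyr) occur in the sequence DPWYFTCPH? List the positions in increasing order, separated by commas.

4, 6

Matching residues: Y4, T6.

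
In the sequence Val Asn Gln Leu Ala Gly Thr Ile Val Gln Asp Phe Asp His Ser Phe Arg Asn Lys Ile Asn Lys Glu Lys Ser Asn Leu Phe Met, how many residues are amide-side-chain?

Only N (asparagine) and Q (glutamine) carry a side-chain carboxamide.
Matching residues: Asn2, Gln3, Gln10, Asn18, Asn21, Asn26.

6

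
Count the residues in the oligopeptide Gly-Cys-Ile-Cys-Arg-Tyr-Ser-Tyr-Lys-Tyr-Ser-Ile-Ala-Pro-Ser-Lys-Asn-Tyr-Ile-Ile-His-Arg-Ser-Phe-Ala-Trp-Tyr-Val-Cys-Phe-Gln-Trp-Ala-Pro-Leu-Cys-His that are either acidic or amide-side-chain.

Acidic: D, E. Amide-side-chain: N, Q.
Acidic residues here: none (0).
Amide-side-chain residues here: Asn17, Gln31 (2).
The two groups share no amino acid, so total = 0 + 2 = 2.

2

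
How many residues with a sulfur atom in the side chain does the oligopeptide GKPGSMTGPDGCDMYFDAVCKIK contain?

The sulfur-bearing residues are cysteine (–SH) and methionine (–S–CH₃).
Matching residues: M6, C12, M14, C20.

4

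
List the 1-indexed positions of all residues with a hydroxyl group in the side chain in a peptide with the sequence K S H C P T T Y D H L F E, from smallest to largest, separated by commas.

2, 6, 7, 8

The –OH-bearing residues are Ser, Thr (aliphatic alcohols), and Tyr (phenol).
Matching residues: S2, T6, T7, Y8.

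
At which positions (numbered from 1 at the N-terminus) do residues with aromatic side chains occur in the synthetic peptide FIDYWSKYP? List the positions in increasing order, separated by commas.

1, 4, 5, 8

F, W, and Y each carry an aromatic ring on the side chain.
Matching residues: F1, Y4, W5, Y8.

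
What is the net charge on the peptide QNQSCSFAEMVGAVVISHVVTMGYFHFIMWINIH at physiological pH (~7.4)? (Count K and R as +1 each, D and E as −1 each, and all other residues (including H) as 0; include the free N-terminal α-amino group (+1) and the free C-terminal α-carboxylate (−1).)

-1

Positive (K, R): none → +0.
Negative (D, E): E9 → −1.
The N-terminus (+1) and C-terminus (−1) cancel.
Net charge = (+0) + (−1) = −1.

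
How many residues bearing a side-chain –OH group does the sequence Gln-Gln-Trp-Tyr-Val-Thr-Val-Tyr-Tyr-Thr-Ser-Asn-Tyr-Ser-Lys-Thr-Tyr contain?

The –OH-bearing residues are Ser, Thr (aliphatic alcohols), and Tyr (phenol).
Matching residues: Tyr4, Thr6, Tyr8, Tyr9, Thr10, Ser11, Tyr13, Ser14, Thr16, Tyr17.

10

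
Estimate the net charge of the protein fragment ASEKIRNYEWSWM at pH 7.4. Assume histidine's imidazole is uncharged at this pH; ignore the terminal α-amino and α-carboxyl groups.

0

At pH ~7.4 the Lys and Arg side chains are protonated (+1), the Asp and Glu side chains are deprotonated (−1), and with His taken as neutral all other side chains carry no charge.
Positive (K, R): K4, R6 → +2.
Negative (D, E): E3, E9 → −2.
Net charge = (+2) + (−2) = 0.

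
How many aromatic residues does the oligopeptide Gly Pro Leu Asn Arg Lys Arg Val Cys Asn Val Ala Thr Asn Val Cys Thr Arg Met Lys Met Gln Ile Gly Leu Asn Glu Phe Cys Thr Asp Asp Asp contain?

The aromatic amino acids are Phe (F, benzyl), Trp (W, indole), and Tyr (Y, phenol).
Matching residues: Phe28.

1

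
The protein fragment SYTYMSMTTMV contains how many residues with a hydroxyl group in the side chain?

S, T, and Y are the three residues with a side-chain hydroxyl.
Matching residues: S1, Y2, T3, Y4, S6, T8, T9.

7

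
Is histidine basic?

Lysine (K), arginine (R), and histidine (H) have basic, nitrogen-containing side chains.
Histidine is in this group.

Yes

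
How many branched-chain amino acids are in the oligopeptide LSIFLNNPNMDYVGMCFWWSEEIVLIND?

8

The BCAAs are Val, Leu, and Ile — aliphatic side chains with a branch point.
Matching residues: L1, I3, L5, V13, I23, V24, L25, I26.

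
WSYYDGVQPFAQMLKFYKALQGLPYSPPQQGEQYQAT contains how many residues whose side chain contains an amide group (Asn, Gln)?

7

Matching residues: Q8, Q12, Q21, Q29, Q30, Q33, Q35.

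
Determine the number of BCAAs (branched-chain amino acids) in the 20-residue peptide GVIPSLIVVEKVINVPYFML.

10

The BCAAs are Val, Leu, and Ile — aliphatic side chains with a branch point.
Matching residues: V2, I3, L6, I7, V8, V9, V12, I13, V15, L20.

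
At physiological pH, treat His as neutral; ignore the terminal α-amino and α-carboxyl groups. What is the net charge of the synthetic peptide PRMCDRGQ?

Near pH 7.4, K and R contribute +1 each, D and E contribute −1 each, and every other side chain (His included, as stated) is uncharged.
Positive (K, R): R2, R6 → +2.
Negative (D, E): D5 → −1.
Net charge = (+2) + (−1) = +1.

+1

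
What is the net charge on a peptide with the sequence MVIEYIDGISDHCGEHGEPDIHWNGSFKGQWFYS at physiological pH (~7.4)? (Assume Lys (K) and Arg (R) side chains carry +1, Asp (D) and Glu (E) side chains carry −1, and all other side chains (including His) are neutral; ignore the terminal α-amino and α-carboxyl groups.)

Positive (K, R): K28 → +1.
Negative (D, E): E4, D7, D11, E15, E18, D20 → −6.
Net charge = (+1) + (−6) = −5.

-5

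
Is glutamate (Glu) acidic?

The acidic residues are Asp (D) and Glu (E), whose side chains end in a carboxylate group.
Glutamate is in this group.

Yes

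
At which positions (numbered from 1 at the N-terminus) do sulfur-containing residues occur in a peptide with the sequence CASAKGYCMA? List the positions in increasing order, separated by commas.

1, 8, 9

Cysteine (C, thiol) and methionine (M, thioether) are the two sulfur-containing amino acids.
Matching residues: C1, C8, M9.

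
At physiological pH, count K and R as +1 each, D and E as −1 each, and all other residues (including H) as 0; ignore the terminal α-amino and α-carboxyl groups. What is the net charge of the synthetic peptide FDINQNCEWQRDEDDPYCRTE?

Positive (K, R): R11, R19 → +2.
Negative (D, E): D2, E8, D12, E13, D14, D15, E21 → −7.
Net charge = (+2) + (−7) = −5.

-5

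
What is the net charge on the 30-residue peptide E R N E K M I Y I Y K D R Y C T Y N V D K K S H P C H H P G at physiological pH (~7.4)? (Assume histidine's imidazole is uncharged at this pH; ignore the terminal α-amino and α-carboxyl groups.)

+2

Near pH 7.4, K and R contribute +1 each, D and E contribute −1 each, and every other side chain (His included, as stated) is uncharged.
Positive (K, R): R2, K5, K11, R13, K21, K22 → +6.
Negative (D, E): E1, E4, D12, D20 → −4.
Net charge = (+6) + (−4) = +2.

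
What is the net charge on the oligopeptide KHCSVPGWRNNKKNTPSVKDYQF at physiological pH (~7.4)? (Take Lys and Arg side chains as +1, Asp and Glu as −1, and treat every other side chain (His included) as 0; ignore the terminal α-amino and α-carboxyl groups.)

Positive (K, R): K1, R9, K12, K13, K19 → +5.
Negative (D, E): D20 → −1.
Net charge = (+5) + (−1) = +4.

+4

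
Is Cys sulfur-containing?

The sulfur-bearing residues are cysteine (–SH) and methionine (–S–CH₃).
Cysteine is in this group.

Yes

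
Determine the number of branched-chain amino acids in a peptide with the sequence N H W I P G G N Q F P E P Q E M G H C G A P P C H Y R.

1

Valine (V), leucine (L), and isoleucine (I) are the branched-chain amino acids.
Matching residues: I4.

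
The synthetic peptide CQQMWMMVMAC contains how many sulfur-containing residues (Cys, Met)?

6

Matching residues: C1, M4, M6, M7, M9, C11.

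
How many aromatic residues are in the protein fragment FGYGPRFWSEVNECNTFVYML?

F, W, and Y each carry an aromatic ring on the side chain.
Matching residues: F1, Y3, F7, W8, F17, Y19.

6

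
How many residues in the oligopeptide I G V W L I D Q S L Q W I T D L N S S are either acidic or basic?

Acidic: D, E. Basic: H, K, R.
Acidic residues here: D7, D15 (2).
Basic residues here: none (0).
The two groups share no amino acid, so total = 2 + 0 = 2.

2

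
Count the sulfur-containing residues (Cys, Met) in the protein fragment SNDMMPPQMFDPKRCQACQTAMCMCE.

Matching residues: M4, M5, M9, C15, C18, M22, C23, M24, C25.

9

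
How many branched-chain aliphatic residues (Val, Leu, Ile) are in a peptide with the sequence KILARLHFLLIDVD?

Matching residues: I2, L3, L6, L9, L10, I11, V13.

7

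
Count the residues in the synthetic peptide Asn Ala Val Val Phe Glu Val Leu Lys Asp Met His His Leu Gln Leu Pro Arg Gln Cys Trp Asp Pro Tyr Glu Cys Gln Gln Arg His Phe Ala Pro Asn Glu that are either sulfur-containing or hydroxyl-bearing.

Sulfur-containing: C, M. Hydroxyl-bearing: S, T, Y.
Sulfur-containing residues here: Met11, Cys20, Cys26 (3).
Hydroxyl-bearing residues here: Tyr24 (1).
The two groups share no amino acid, so total = 3 + 1 = 4.

4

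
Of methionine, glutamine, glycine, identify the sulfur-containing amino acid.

Cysteine (C, thiol) and methionine (M, thioether) are the two sulfur-containing amino acids.
Of the listed options, only methionine belongs to this group.

methionine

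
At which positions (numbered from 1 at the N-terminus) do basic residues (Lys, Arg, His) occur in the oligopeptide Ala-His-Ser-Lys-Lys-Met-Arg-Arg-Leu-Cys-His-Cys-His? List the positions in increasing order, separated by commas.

2, 4, 5, 7, 8, 11, 13

Matching residues: His2, Lys4, Lys5, Arg7, Arg8, His11, His13.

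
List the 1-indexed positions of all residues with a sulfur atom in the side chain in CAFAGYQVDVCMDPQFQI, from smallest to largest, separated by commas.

The sulfur-bearing residues are cysteine (–SH) and methionine (–S–CH₃).
Matching residues: C1, C11, M12.

1, 11, 12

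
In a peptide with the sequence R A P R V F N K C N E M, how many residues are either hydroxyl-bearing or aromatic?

1

Hydroxyl-bearing: S, T, Y. Aromatic: F, W, Y.
Hydroxyl-bearing residues here: none (0).
Aromatic residues here: F6 (1).
(Y belongs to both groups, but none appear in this sequence.) Total = 0 + 1 = 1.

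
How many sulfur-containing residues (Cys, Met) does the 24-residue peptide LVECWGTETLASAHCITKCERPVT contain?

Matching residues: C4, C15, C19.

3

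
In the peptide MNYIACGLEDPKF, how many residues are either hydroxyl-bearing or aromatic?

2

Hydroxyl-bearing: S, T, Y. Aromatic: F, W, Y.
Hydroxyl-bearing residues here: Y3 (1).
Aromatic residues here: Y3, F13 (2).
Y is in both groups, so the 1 Y residue must not be double-counted.
Total = 1 + 2 − 1 = 2.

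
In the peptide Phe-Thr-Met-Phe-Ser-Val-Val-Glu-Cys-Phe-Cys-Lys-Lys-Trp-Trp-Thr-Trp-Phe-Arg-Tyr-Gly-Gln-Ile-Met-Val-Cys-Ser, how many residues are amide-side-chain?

Asparagine (N) and glutamine (Q) have uncharged amide side chains.
Matching residues: Gln22.

1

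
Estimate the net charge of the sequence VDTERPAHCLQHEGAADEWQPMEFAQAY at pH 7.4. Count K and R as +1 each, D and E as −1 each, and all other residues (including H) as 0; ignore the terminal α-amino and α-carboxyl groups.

-5

Positive (K, R): R5 → +1.
Negative (D, E): D2, E4, E13, D17, E18, E23 → −6.
Net charge = (+1) + (−6) = −5.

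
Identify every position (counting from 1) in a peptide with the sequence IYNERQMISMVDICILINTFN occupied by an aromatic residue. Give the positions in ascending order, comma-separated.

2, 20

Phenylalanine (F), tryptophan (W), and tyrosine (Y) have aromatic ring side chains.
Matching residues: Y2, F20.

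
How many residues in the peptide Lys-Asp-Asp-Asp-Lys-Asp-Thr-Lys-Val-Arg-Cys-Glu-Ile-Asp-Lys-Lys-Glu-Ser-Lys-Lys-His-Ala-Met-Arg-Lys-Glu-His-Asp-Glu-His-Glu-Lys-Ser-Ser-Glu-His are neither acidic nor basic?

9

Acidic: D, E. Basic: K, R, H. All other residues are neither.
Matching residues: Thr7, Val9, Cys11, Ile13, Ser18, Ala22, Met23, Ser33, Ser34.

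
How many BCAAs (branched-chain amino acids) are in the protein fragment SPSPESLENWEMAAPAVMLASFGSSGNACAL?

4

The BCAAs are Val, Leu, and Ile — aliphatic side chains with a branch point.
Matching residues: L7, V17, L19, L31.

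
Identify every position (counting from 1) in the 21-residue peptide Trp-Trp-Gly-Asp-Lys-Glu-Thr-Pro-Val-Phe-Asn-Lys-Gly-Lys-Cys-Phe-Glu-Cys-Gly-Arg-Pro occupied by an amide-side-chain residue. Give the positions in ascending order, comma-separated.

The amide-side-chain residues are Asn (N) and Gln (Q).
Matching residues: Asn11.

11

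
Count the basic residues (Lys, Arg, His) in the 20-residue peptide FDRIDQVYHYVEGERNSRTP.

4

Matching residues: R3, H9, R15, R18.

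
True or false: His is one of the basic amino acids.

The basic amino acids are Lys (K), Arg (R), and His (H).
Histidine is in this group.

True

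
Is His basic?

Yes

The basic amino acids are Lys (K), Arg (R), and His (H).
Histidine is in this group.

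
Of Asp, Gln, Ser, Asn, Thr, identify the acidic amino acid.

Aspartate (D) and glutamate (E) have carboxylic-acid side chains and are the acidic amino acids.
Of the listed options, only Asp belongs to this group.

Asp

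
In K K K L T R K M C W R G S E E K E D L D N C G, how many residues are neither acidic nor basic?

Acidic: D, E. Basic: K, R, H. All other residues are neither.
Matching residues: L4, T5, M8, C9, W10, G12, S13, L19, N21, C22, G23.

11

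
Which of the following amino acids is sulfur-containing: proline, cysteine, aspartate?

Only Cys (C) and Met (M) have a sulfur atom in the side chain.
Of the listed options, only cysteine belongs to this group.

cysteine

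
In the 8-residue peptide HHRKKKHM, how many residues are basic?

7

K, R, and H are the three residues with basic side chains (ε-amine, guanidinium, and imidazole respectively).
Matching residues: H1, H2, R3, K4, K5, K6, H7.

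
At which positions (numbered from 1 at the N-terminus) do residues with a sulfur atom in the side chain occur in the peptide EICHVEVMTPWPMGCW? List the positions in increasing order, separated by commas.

3, 8, 13, 15

Cysteine (C, thiol) and methionine (M, thioether) are the two sulfur-containing amino acids.
Matching residues: C3, M8, M13, C15.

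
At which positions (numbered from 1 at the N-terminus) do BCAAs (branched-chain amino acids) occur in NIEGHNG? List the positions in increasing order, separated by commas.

The BCAAs are Val, Leu, and Ile — aliphatic side chains with a branch point.
Matching residues: I2.

2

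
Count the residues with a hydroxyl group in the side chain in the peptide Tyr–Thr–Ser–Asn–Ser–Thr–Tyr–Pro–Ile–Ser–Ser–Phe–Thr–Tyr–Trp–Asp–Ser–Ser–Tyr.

The –OH-bearing residues are Ser, Thr (aliphatic alcohols), and Tyr (phenol).
Matching residues: Tyr1, Thr2, Ser3, Ser5, Thr6, Tyr7, Ser10, Ser11, Thr13, Tyr14, Ser17, Ser18, Tyr19.

13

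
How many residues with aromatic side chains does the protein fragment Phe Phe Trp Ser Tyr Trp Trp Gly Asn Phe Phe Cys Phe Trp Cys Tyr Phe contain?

F, W, and Y each carry an aromatic ring on the side chain.
Matching residues: Phe1, Phe2, Trp3, Tyr5, Trp6, Trp7, Phe10, Phe11, Phe13, Trp14, Tyr16, Phe17.

12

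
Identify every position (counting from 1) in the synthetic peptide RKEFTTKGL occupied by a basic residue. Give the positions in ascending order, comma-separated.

1, 2, 7

The basic amino acids are Lys (K), Arg (R), and His (H).
Matching residues: R1, K2, K7.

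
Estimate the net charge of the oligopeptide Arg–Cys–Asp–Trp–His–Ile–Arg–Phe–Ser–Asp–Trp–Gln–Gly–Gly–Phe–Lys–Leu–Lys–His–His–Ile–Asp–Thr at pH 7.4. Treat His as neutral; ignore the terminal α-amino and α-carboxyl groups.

+1

The side chains ionized at physiological pH are Lys/Arg (+1) and Asp/Glu (−1); with His treated as neutral, nothing else contributes.
Positive (K, R): Arg1, Arg7, Lys16, Lys18 → +4.
Negative (D, E): Asp3, Asp10, Asp22 → −3.
Net charge = (+4) + (−3) = +1.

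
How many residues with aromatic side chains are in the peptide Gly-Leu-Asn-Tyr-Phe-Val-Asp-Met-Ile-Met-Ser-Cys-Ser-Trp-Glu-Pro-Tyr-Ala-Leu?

Phenylalanine (F), tryptophan (W), and tyrosine (Y) have aromatic ring side chains.
Matching residues: Tyr4, Phe5, Trp14, Tyr17.

4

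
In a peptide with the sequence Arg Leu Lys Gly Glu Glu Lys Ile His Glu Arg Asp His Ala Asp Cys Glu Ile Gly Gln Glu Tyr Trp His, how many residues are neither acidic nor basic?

Acidic: D, E. Basic: K, R, H. All other residues are neither.
Matching residues: Leu2, Gly4, Ile8, Ala14, Cys16, Ile18, Gly19, Gln20, Tyr22, Trp23.

10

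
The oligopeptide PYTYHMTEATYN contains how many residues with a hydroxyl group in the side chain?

S, T, and Y are the three residues with a side-chain hydroxyl.
Matching residues: Y2, T3, Y4, T7, T10, Y11.

6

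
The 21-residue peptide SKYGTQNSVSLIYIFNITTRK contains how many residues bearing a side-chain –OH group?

The –OH-bearing residues are Ser, Thr (aliphatic alcohols), and Tyr (phenol).
Matching residues: S1, Y3, T5, S8, S10, Y13, T18, T19.

8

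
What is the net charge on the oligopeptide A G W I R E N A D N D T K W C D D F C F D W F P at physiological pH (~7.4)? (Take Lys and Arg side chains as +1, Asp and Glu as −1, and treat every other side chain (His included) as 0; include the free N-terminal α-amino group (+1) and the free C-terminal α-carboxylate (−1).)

Positive (K, R): R5, K13 → +2.
Negative (D, E): E6, D9, D11, D16, D17, D21 → −6.
The N-terminus (+1) and C-terminus (−1) cancel.
Net charge = (+2) + (−6) = −4.

-4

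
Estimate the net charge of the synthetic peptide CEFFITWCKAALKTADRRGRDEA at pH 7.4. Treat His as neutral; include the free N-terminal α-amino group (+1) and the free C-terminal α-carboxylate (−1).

+1

At pH ~7.4 the Lys and Arg side chains are protonated (+1), the Asp and Glu side chains are deprotonated (−1), and with His taken as neutral all other side chains carry no charge.
Positive (K, R): K9, K13, R17, R18, R20 → +5.
Negative (D, E): E2, D16, D21, E22 → −4.
The N-terminus (+1) and C-terminus (−1) cancel.
Net charge = (+5) + (−4) = +1.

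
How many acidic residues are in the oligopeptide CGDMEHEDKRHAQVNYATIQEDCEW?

7

Aspartate (D) and glutamate (E) have carboxylic-acid side chains and are the acidic amino acids.
Matching residues: D3, E5, E7, D8, E21, D22, E24.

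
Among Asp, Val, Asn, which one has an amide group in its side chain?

Asparagine (N) and glutamine (Q) have uncharged amide side chains.
Of the listed options, only Asn belongs to this group.

Asn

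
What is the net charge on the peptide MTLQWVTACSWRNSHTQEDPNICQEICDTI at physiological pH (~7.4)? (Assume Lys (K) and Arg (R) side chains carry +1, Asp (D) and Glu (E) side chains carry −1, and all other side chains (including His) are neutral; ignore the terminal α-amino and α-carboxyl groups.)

Positive (K, R): R12 → +1.
Negative (D, E): E18, D19, E25, D28 → −4.
Net charge = (+1) + (−4) = −3.

-3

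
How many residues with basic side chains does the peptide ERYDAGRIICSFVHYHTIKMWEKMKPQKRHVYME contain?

K, R, and H are the three residues with basic side chains (ε-amine, guanidinium, and imidazole respectively).
Matching residues: R2, R7, H14, H16, K19, K23, K25, K28, R29, H30.

10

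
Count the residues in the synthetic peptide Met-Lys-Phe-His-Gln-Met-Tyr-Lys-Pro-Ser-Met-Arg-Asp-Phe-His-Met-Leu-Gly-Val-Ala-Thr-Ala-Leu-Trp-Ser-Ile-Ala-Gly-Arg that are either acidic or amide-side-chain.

Acidic: D, E. Amide-side-chain: N, Q.
Acidic residues here: Asp13 (1).
Amide-side-chain residues here: Gln5 (1).
The two groups share no amino acid, so total = 1 + 1 = 2.

2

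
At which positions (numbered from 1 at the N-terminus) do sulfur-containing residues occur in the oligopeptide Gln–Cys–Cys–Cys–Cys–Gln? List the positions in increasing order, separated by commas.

2, 3, 4, 5

The sulfur-bearing residues are cysteine (–SH) and methionine (–S–CH₃).
Matching residues: Cys2, Cys3, Cys4, Cys5.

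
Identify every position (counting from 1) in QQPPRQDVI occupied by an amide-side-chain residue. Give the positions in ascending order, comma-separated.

1, 2, 6

The amide-side-chain residues are Asn (N) and Gln (Q).
Matching residues: Q1, Q2, Q6.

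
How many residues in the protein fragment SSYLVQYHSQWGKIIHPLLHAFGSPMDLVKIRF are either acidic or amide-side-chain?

3

Acidic: D, E. Amide-side-chain: N, Q.
Acidic residues here: D27 (1).
Amide-side-chain residues here: Q6, Q10 (2).
The two groups share no amino acid, so total = 1 + 2 = 3.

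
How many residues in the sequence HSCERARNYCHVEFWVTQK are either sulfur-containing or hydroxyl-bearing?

Sulfur-containing: C, M. Hydroxyl-bearing: S, T, Y.
Sulfur-containing residues here: C3, C10 (2).
Hydroxyl-bearing residues here: S2, Y9, T17 (3).
The two groups share no amino acid, so total = 2 + 3 = 5.

5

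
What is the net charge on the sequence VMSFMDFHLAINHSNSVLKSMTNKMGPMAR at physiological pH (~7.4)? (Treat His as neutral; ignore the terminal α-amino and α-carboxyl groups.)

+2

Near pH 7.4, K and R contribute +1 each, D and E contribute −1 each, and every other side chain (His included, as stated) is uncharged.
Positive (K, R): K19, K24, R30 → +3.
Negative (D, E): D6 → −1.
Net charge = (+3) + (−1) = +2.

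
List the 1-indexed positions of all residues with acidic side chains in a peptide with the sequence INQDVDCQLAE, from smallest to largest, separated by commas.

Only D (aspartate) and E (glutamate) carry a side-chain carboxylic acid.
Matching residues: D4, D6, E11.

4, 6, 11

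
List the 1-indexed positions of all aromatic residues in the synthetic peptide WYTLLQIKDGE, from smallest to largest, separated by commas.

1, 2

Phenylalanine (F), tryptophan (W), and tyrosine (Y) have aromatic ring side chains.
Matching residues: W1, Y2.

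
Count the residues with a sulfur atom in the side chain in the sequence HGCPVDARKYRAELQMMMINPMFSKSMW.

6

Only Cys (C) and Met (M) have a sulfur atom in the side chain.
Matching residues: C3, M16, M17, M18, M22, M27.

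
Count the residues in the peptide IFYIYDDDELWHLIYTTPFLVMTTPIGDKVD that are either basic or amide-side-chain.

Basic: H, K, R. Amide-side-chain: N, Q.
Basic residues here: H12, K29 (2).
Amide-side-chain residues here: none (0).
The two groups share no amino acid, so total = 2 + 0 = 2.

2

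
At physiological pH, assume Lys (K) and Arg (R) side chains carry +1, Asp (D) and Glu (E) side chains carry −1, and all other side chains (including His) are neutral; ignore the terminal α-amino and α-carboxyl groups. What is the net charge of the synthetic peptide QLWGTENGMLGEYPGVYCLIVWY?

-2

Positive (K, R): none → +0.
Negative (D, E): E6, E12 → −2.
Net charge = (+0) + (−2) = −2.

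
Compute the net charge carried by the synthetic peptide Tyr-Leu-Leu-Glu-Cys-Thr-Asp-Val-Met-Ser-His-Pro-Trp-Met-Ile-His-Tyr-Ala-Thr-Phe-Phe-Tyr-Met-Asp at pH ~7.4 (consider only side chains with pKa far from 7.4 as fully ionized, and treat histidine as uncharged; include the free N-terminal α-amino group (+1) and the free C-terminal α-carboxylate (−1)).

-3

At pH ~7.4 the Lys and Arg side chains are protonated (+1), the Asp and Glu side chains are deprotonated (−1), and with His taken as neutral all other side chains carry no charge.
Positive (K, R): none → +0.
Negative (D, E): Glu4, Asp7, Asp24 → −3.
The N-terminus (+1) and C-terminus (−1) cancel.
Net charge = (+0) + (−3) = −3.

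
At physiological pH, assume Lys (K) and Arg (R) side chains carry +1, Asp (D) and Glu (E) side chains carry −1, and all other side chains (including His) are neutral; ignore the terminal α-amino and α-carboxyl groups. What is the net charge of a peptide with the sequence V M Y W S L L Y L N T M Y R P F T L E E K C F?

0

Positive (K, R): R14, K21 → +2.
Negative (D, E): E19, E20 → −2.
Net charge = (+2) + (−2) = 0.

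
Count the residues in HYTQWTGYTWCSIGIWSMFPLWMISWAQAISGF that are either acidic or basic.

1

Acidic: D, E. Basic: H, K, R.
Acidic residues here: none (0).
Basic residues here: H1 (1).
The two groups share no amino acid, so total = 0 + 1 = 1.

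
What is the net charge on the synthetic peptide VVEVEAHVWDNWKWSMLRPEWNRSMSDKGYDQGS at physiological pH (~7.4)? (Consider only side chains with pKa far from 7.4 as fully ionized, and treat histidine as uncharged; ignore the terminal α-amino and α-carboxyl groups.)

Near pH 7.4, K and R contribute +1 each, D and E contribute −1 each, and every other side chain (His included, as stated) is uncharged.
Positive (K, R): K13, R18, R23, K28 → +4.
Negative (D, E): E3, E5, D10, E20, D27, D31 → −6.
Net charge = (+4) + (−6) = −2.

-2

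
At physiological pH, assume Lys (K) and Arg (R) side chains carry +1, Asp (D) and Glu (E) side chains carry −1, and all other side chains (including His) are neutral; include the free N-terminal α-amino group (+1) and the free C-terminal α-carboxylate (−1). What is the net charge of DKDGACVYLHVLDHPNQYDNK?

-2

Positive (K, R): K2, K21 → +2.
Negative (D, E): D1, D3, D13, D19 → −4.
The N-terminus (+1) and C-terminus (−1) cancel.
Net charge = (+2) + (−4) = −2.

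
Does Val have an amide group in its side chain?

Asparagine (N) and glutamine (Q) have uncharged amide side chains.
Valine is not in this group.

No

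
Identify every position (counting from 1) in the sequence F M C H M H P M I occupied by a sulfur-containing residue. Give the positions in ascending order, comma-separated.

2, 3, 5, 8

Cysteine (C, thiol) and methionine (M, thioether) are the two sulfur-containing amino acids.
Matching residues: M2, C3, M5, M8.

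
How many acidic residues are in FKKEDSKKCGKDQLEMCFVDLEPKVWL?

6

The acidic residues are Asp (D) and Glu (E), whose side chains end in a carboxylate group.
Matching residues: E4, D5, D12, E15, D20, E22.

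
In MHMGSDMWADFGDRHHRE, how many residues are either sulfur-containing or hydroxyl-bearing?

4

Sulfur-containing: C, M. Hydroxyl-bearing: S, T, Y.
Sulfur-containing residues here: M1, M3, M7 (3).
Hydroxyl-bearing residues here: S5 (1).
The two groups share no amino acid, so total = 3 + 1 = 4.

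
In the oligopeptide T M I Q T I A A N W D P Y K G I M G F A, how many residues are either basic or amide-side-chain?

3

Basic: H, K, R. Amide-side-chain: N, Q.
Basic residues here: K14 (1).
Amide-side-chain residues here: Q4, N9 (2).
The two groups share no amino acid, so total = 1 + 2 = 3.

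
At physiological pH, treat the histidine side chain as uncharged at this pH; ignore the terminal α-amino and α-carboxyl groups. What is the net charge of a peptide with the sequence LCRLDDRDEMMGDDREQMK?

-3

At pH ~7.4 the Lys and Arg side chains are protonated (+1), the Asp and Glu side chains are deprotonated (−1), and with His taken as neutral all other side chains carry no charge.
Positive (K, R): R3, R7, R15, K19 → +4.
Negative (D, E): D5, D6, D8, E9, D13, D14, E16 → −7.
Net charge = (+4) + (−7) = −3.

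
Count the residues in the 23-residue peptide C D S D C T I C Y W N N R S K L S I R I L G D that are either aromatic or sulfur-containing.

5

Aromatic: F, W, Y. Sulfur-containing: C, M.
Aromatic residues here: Y9, W10 (2).
Sulfur-containing residues here: C1, C5, C8 (3).
The two groups share no amino acid, so total = 2 + 3 = 5.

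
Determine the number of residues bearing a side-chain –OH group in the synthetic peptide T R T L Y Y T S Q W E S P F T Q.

8

Serine (S), threonine (T), and tyrosine (Y) each carry a hydroxyl group on the side chain.
Matching residues: T1, T3, Y5, Y6, T7, S8, S12, T15.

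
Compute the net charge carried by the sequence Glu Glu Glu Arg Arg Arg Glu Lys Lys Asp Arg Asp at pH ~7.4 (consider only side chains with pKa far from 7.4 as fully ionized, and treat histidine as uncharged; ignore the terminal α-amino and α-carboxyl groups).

0

At pH ~7.4 the Lys and Arg side chains are protonated (+1), the Asp and Glu side chains are deprotonated (−1), and with His taken as neutral all other side chains carry no charge.
Positive (K, R): Arg4, Arg5, Arg6, Lys8, Lys9, Arg11 → +6.
Negative (D, E): Glu1, Glu2, Glu3, Glu7, Asp10, Asp12 → −6.
Net charge = (+6) + (−6) = 0.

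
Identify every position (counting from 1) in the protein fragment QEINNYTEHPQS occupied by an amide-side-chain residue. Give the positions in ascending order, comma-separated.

1, 4, 5, 11

Asparagine (N) and glutamine (Q) have uncharged amide side chains.
Matching residues: Q1, N4, N5, Q11.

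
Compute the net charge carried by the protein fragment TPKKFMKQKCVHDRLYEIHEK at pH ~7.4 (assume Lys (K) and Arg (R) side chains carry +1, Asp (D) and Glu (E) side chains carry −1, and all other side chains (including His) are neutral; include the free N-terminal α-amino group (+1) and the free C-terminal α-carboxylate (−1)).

Positive (K, R): K3, K4, K7, K9, R14, K21 → +6.
Negative (D, E): D13, E17, E20 → −3.
The N-terminus (+1) and C-terminus (−1) cancel.
Net charge = (+6) + (−3) = +3.

+3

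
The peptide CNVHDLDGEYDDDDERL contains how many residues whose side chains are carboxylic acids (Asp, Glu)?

Matching residues: D5, D7, E9, D11, D12, D13, D14, E15.

8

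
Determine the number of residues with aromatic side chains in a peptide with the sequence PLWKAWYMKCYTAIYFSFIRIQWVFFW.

The aromatic amino acids are Phe (F, benzyl), Trp (W, indole), and Tyr (Y, phenol).
Matching residues: W3, W6, Y7, Y11, Y15, F16, F18, W23, F25, F26, W27.

11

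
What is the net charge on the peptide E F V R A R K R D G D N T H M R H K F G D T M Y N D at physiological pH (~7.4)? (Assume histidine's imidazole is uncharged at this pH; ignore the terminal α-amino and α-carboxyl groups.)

At pH ~7.4 the Lys and Arg side chains are protonated (+1), the Asp and Glu side chains are deprotonated (−1), and with His taken as neutral all other side chains carry no charge.
Positive (K, R): R4, R6, K7, R8, R16, K18 → +6.
Negative (D, E): E1, D9, D11, D21, D26 → −5.
Net charge = (+6) + (−5) = +1.

+1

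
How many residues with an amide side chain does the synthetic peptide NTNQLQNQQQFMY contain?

Asparagine (N) and glutamine (Q) have uncharged amide side chains.
Matching residues: N1, N3, Q4, Q6, N7, Q8, Q9, Q10.

8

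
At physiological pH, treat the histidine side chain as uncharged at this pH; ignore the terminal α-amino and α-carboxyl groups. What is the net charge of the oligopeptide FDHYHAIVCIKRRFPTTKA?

+3

Near pH 7.4, K and R contribute +1 each, D and E contribute −1 each, and every other side chain (His included, as stated) is uncharged.
Positive (K, R): K11, R12, R13, K18 → +4.
Negative (D, E): D2 → −1.
Net charge = (+4) + (−1) = +3.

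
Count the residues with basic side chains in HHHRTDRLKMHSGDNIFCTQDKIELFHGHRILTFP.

11

Lysine (K), arginine (R), and histidine (H) have basic, nitrogen-containing side chains.
Matching residues: H1, H2, H3, R4, R7, K9, H11, K22, H27, H29, R30.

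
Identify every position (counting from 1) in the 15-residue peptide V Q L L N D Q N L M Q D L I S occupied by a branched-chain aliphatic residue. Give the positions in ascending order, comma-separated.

1, 3, 4, 9, 13, 14

Matching residues: V1, L3, L4, L9, L13, I14.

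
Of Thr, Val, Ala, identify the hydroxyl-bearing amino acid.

S, T, and Y are the three residues with a side-chain hydroxyl.
Of the listed options, only Thr belongs to this group.

Thr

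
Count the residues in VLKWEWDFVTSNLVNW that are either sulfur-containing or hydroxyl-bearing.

2

Sulfur-containing: C, M. Hydroxyl-bearing: S, T, Y.
Sulfur-containing residues here: none (0).
Hydroxyl-bearing residues here: T10, S11 (2).
The two groups share no amino acid, so total = 0 + 2 = 2.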